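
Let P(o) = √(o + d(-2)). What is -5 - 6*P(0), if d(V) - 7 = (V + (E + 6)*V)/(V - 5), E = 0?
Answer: -23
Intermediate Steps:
d(V) = 7 + 7*V/(-5 + V) (d(V) = 7 + (V + (0 + 6)*V)/(V - 5) = 7 + (V + 6*V)/(-5 + V) = 7 + (7*V)/(-5 + V) = 7 + 7*V/(-5 + V))
P(o) = √(9 + o) (P(o) = √(o + 7*(-5 + 2*(-2))/(-5 - 2)) = √(o + 7*(-5 - 4)/(-7)) = √(o + 7*(-⅐)*(-9)) = √(o + 9) = √(9 + o))
-5 - 6*P(0) = -5 - 6*√(9 + 0) = -5 - 6*√9 = -5 - 6*3 = -5 - 18 = -23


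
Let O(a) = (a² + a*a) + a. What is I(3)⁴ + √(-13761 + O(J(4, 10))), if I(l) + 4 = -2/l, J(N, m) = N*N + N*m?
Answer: 38416/81 + I*√7433 ≈ 474.27 + 86.215*I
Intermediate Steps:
J(N, m) = N² + N*m
I(l) = -4 - 2/l
O(a) = a + 2*a² (O(a) = (a² + a²) + a = 2*a² + a = a + 2*a²)
I(3)⁴ + √(-13761 + O(J(4, 10))) = (-4 - 2/3)⁴ + √(-13761 + (4*(4 + 10))*(1 + 2*(4*(4 + 10)))) = (-4 - 2*⅓)⁴ + √(-13761 + (4*14)*(1 + 2*(4*14))) = (-4 - ⅔)⁴ + √(-13761 + 56*(1 + 2*56)) = (-14/3)⁴ + √(-13761 + 56*(1 + 112)) = 38416/81 + √(-13761 + 56*113) = 38416/81 + √(-13761 + 6328) = 38416/81 + √(-7433) = 38416/81 + I*√7433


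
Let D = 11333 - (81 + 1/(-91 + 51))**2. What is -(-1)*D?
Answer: 7641679/1600 ≈ 4776.0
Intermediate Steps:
D = 7641679/1600 (D = 11333 - (81 + 1/(-40))**2 = 11333 - (81 - 1/40)**2 = 11333 - (3239/40)**2 = 11333 - 1*10491121/1600 = 11333 - 10491121/1600 = 7641679/1600 ≈ 4776.0)
-(-1)*D = -(-1)*7641679/1600 = -1*(-7641679/1600) = 7641679/1600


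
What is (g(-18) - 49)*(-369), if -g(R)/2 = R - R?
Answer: 18081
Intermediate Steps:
g(R) = 0 (g(R) = -2*(R - R) = -2*0 = 0)
(g(-18) - 49)*(-369) = (0 - 49)*(-369) = -49*(-369) = 18081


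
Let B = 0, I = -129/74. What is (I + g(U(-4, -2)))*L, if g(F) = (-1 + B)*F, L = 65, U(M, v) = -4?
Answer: 10855/74 ≈ 146.69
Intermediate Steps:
I = -129/74 (I = -129*1/74 = -129/74 ≈ -1.7432)
g(F) = -F (g(F) = (-1 + 0)*F = -F)
(I + g(U(-4, -2)))*L = (-129/74 - 1*(-4))*65 = (-129/74 + 4)*65 = (167/74)*65 = 10855/74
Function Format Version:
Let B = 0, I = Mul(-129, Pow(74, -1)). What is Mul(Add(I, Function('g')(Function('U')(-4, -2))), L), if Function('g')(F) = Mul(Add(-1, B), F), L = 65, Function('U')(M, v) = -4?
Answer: Rational(10855, 74) ≈ 146.69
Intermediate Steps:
I = Rational(-129, 74) (I = Mul(-129, Rational(1, 74)) = Rational(-129, 74) ≈ -1.7432)
Function('g')(F) = Mul(-1, F) (Function('g')(F) = Mul(Add(-1, 0), F) = Mul(-1, F))
Mul(Add(I, Function('g')(Function('U')(-4, -2))), L) = Mul(Add(Rational(-129, 74), Mul(-1, -4)), 65) = Mul(Add(Rational(-129, 74), 4), 65) = Mul(Rational(167, 74), 65) = Rational(10855, 74)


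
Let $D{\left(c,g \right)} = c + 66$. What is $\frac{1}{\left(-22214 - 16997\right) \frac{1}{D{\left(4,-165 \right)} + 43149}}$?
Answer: $- \frac{43219}{39211} \approx -1.1022$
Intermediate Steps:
$D{\left(c,g \right)} = 66 + c$
$\frac{1}{\left(-22214 - 16997\right) \frac{1}{D{\left(4,-165 \right)} + 43149}} = \frac{1}{\left(-22214 - 16997\right) \frac{1}{\left(66 + 4\right) + 43149}} = \frac{1}{\left(-39211\right) \frac{1}{70 + 43149}} = \frac{1}{\left(-39211\right) \frac{1}{43219}} = \frac{1}{- \frac{39211}{43219}} = - \frac{43219}{39211}$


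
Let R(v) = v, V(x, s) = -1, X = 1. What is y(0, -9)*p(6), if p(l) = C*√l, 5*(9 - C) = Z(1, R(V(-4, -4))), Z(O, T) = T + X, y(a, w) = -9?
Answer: -81*√6 ≈ -198.41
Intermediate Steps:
Z(O, T) = 1 + T (Z(O, T) = T + 1 = 1 + T)
C = 9 (C = 9 - (1 - 1)/5 = 9 - ⅕*0 = 9 + 0 = 9)
p(l) = 9*√l
y(0, -9)*p(6) = -81*√6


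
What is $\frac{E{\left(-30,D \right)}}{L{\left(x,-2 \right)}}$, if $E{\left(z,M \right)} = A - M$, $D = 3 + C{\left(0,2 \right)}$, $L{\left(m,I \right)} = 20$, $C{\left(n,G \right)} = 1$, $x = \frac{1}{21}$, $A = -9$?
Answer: $- \frac{13}{20} \approx -0.65$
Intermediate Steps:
$x = \frac{1}{21} \approx 0.047619$
$D = 4$ ($D = 3 + 1 = 4$)
$E{\left(z,M \right)} = -9 - M$
$\frac{E{\left(-30,D \right)}}{L{\left(x,-2 \right)}} = \frac{-9 - 4}{20} = \left(-9 - 4\right) \frac{1}{20} = \left(-13\right) \frac{1}{20} = - \frac{13}{20}$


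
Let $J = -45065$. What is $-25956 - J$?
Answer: $19109$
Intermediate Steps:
$-25956 - J = -25956 - -45065 = -25956 + 45065 = 19109$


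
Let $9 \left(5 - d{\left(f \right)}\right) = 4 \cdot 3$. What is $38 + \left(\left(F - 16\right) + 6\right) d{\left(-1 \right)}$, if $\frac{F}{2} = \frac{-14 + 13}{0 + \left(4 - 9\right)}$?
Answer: $\frac{14}{5} \approx 2.8$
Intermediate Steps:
$d{\left(f \right)} = \frac{11}{3}$ ($d{\left(f \right)} = 5 - \frac{4 \cdot 3}{9} = 5 - \frac{4}{3} = \frac{11}{3}$)
$F = \frac{2}{5}$ ($F = 2 \frac{-14 + 13}{0 + \left(4 - 9\right)} = 2 \left(- \frac{1}{0 - 5}\right) = 2 \left(- \frac{1}{-5}\right) = 2 \left(\left(-1\right) \left(- \frac{1}{5}\right)\right) = 2 \cdot \frac{1}{5} = \frac{2}{5} \approx 0.4$)
$38 + \left(\left(F - 16\right) + 6\right) d{\left(-1 \right)} = 38 + \left(\left(\frac{2}{5} - 16\right) + 6\right) \frac{11}{3} = 38 + \left(- \frac{78}{5} + 6\right) \frac{11}{3} = 38 - \frac{176}{5} = \frac{14}{5}$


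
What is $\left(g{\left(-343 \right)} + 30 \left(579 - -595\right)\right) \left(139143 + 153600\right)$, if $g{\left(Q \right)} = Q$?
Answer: $10209997611$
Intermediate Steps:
$\left(g{\left(-343 \right)} + 30 \left(579 - -595\right)\right) \left(139143 + 153600\right) = \left(-343 + 30 \left(579 - -595\right)\right) \left(139143 + 153600\right) = \left(-343 + 30 \left(579 + 595\right)\right) 292743 = \left(-343 + 30 \cdot 1174\right) 292743 = \left(-343 + 35220\right) 292743 = 34877 \cdot 292743 = 10209997611$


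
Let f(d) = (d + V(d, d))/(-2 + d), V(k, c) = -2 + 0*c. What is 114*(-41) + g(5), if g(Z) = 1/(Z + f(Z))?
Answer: -28043/6 ≈ -4673.8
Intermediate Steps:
V(k, c) = -2 (V(k, c) = -2 + 0 = -2)
f(d) = 1 (f(d) = (d - 2)/(-2 + d) = (-2 + d)/(-2 + d) = 1)
g(Z) = 1/(1 + Z) (g(Z) = 1/(Z + 1) = 1/(1 + Z))
114*(-41) + g(5) = 114*(-41) + 1/(1 + 5) = -4674 + 1/6 = -4674 + ⅙ = -28043/6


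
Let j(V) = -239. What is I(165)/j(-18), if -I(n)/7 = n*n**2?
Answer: 31444875/239 ≈ 1.3157e+5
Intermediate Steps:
I(n) = -7*n**3 (I(n) = -7*n*n**2 = -7*n**3)
I(165)/j(-18) = -7*165**3/(-239) = -7*4492125*(-1/239) = -31444875*(-1/239) = 31444875/239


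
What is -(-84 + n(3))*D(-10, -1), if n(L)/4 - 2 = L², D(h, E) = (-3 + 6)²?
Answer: 360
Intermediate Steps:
D(h, E) = 9 (D(h, E) = 3² = 9)
n(L) = 8 + 4*L²
-(-84 + n(3))*D(-10, -1) = -(-84 + (8 + 4*3²))*9 = -(-84 + (8 + 4*9))*9 = -(-84 + (8 + 36))*9 = -(-84 + 44)*9 = -(-40)*9 = -1*(-360) = 360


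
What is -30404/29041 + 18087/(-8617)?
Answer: -787255835/250246297 ≈ -3.1459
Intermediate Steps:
-30404/29041 + 18087/(-8617) = -30404*1/29041 + 18087*(-1/8617) = -30404/29041 - 18087/8617 = -787255835/250246297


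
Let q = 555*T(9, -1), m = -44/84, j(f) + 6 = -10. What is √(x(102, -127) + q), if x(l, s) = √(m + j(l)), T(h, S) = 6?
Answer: √(1468530 + 21*I*√7287)/21 ≈ 57.706 + 0.035221*I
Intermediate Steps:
j(f) = -16 (j(f) = -6 - 10 = -16)
m = -11/21 (m = -44*1/84 = -11/21 ≈ -0.52381)
x(l, s) = I*√7287/21 (x(l, s) = √(-11/21 - 16) = √(-347/21) = I*√7287/21)
q = 3330 (q = 555*6 = 3330)
√(x(102, -127) + q) = √(I*√7287/21 + 3330) = √(3330 + I*√7287/21)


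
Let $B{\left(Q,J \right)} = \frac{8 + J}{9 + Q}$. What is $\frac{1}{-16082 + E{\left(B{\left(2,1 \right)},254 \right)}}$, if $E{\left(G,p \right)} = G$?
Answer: $- \frac{11}{176893} \approx -6.2185 \cdot 10^{-5}$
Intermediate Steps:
$B{\left(Q,J \right)} = \frac{8 + J}{9 + Q}$
$\frac{1}{-16082 + E{\left(B{\left(2,1 \right)},254 \right)}} = \frac{1}{-16082 + \frac{8 + 1}{9 + 2}} = \frac{1}{-16082 + \frac{1}{11} \cdot 9} = \frac{1}{-16082 + \frac{9}{11}} = \frac{1}{- \frac{176893}{11}} = - \frac{11}{176893}$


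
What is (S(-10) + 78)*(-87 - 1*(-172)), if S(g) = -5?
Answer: 6205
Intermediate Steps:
(S(-10) + 78)*(-87 - 1*(-172)) = (-5 + 78)*(-87 - 1*(-172)) = 73*(-87 + 172) = 73*85 = 6205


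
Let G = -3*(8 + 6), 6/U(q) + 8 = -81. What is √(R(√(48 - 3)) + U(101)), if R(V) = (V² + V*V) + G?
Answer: 3*√42186/89 ≈ 6.9233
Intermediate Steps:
U(q) = -6/89 (U(q) = 6/(-8 - 81) = 6/(-89) = 6*(-1/89) = -6/89)
G = -42 (G = -3*14 = -42)
R(V) = -42 + 2*V² (R(V) = (V² + V*V) - 42 = (V² + V²) - 42 = 2*V² - 42 = -42 + 2*V²)
√(R(√(48 - 3)) + U(101)) = √((-42 + 2*(√(48 - 3))²) - 6/89) = √((-42 + 2*(√45)²) - 6/89) = √((-42 + 2*(3*√5)²) - 6/89) = √((-42 + 2*45) - 6/89) = √((-42 + 90) - 6/89) = √(48 - 6/89) = √(4266/89) = 3*√42186/89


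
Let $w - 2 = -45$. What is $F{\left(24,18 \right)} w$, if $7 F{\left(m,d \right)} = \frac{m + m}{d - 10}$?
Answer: $- \frac{258}{7} \approx -36.857$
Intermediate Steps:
$w = -43$ ($w = 2 - 45 = -43$)
$F{\left(m,d \right)} = \frac{2 m}{7 \left(-10 + d\right)}$ ($F{\left(m,d \right)} = \frac{\left(m + m\right) \frac{1}{d - 10}}{7} = \frac{2 m \frac{1}{-10 + d}}{7} = \frac{2 m}{7 \left(-10 + d\right)}$)
$F{\left(24,18 \right)} w = \frac{2}{7} \cdot 24 \frac{1}{-10 + 18} \left(-43\right) = \frac{2}{7} \cdot 24 \cdot \frac{1}{8} \left(-43\right) = \frac{6}{7} \left(-43\right) = - \frac{258}{7}$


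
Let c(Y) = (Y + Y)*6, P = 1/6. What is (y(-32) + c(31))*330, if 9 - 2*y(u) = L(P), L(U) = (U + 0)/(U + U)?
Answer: 248325/2 ≈ 1.2416e+5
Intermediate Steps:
P = ⅙ ≈ 0.16667
L(U) = ½ (L(U) = U/((2*U)) = U*(1/(2*U)) = ½)
c(Y) = 12*Y (c(Y) = (2*Y)*6 = 12*Y)
y(u) = 17/4 (y(u) = 9/2 - ½*½ = 9/2 - ¼ = 17/4)
(y(-32) + c(31))*330 = (17/4 + 12*31)*330 = (17/4 + 372)*330 = (1505/4)*330 = 248325/2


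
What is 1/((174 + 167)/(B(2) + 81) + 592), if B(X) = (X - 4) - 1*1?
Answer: 78/46517 ≈ 0.0016768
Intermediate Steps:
B(X) = -5 + X (B(X) = (-4 + X) - 1 = -5 + X)
1/((174 + 167)/(B(2) + 81) + 592) = 1/((174 + 167)/((-5 + 2) + 81) + 592) = 1/(341/(-3 + 81) + 592) = 1/(341/78 + 592) = 1/(46517/78) = 78/46517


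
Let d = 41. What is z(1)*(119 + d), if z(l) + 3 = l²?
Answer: -320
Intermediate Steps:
z(l) = -3 + l²
z(1)*(119 + d) = (-3 + 1²)*(119 + 41) = (-3 + 1)*160 = -2*160 = -320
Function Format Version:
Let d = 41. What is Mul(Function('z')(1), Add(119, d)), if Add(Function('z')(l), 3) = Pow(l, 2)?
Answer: -320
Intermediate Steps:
Function('z')(l) = Add(-3, Pow(l, 2))
Mul(Function('z')(1), Add(119, d)) = Mul(Add(-3, Pow(1, 2)), Add(119, 41)) = Mul(Add(-3, 1), 160) = Mul(-2, 160) = -320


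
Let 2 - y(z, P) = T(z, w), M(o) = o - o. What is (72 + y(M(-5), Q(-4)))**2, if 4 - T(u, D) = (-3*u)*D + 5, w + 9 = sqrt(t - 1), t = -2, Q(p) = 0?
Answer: 5625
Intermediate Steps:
M(o) = 0
w = -9 + I*sqrt(3) (w = -9 + sqrt(-2 - 1) = -9 + sqrt(-3) = -9 + I*sqrt(3) ≈ -9.0 + 1.732*I)
T(u, D) = -1 + 3*D*u (T(u, D) = 4 - ((-3*u)*D + 5) = 4 - (-3*D*u + 5) = 4 - (5 - 3*D*u) = 4 + (-5 + 3*D*u) = -1 + 3*D*u)
y(z, P) = 3 - 3*z*(-9 + I*sqrt(3)) (y(z, P) = 2 - (-1 + 3*(-9 + I*sqrt(3))*z) = 2 - (-1 + 3*z*(-9 + I*sqrt(3))) = 2 + (1 - 3*z*(-9 + I*sqrt(3))) = 3 - 3*z*(-9 + I*sqrt(3)))
(72 + y(M(-5), Q(-4)))**2 = (72 + (3 + 3*0*(9 - I*sqrt(3))))**2 = (72 + (3 + 0))**2 = (72 + 3)**2 = 75**2 = 5625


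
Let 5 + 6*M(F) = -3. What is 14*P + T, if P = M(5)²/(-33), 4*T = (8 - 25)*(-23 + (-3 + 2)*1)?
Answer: 30070/297 ≈ 101.25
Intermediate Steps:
M(F) = -4/3 (M(F) = -⅚ + (⅙)*(-3) = -⅚ - ½ = -4/3)
T = 102 (T = ((8 - 25)*(-23 + (-3 + 2)*1))/4 = (-17*(-23 - 1*1))/4 = (-17*(-23 - 1))/4 = (-17*(-24))/4 = (¼)*408 = 102)
P = -16/297 (P = (-4/3)²/(-33) = (16/9)*(-1/33) = -16/297 ≈ -0.053872)
14*P + T = 14*(-16/297) + 102 = -224/297 + 102 = 30070/297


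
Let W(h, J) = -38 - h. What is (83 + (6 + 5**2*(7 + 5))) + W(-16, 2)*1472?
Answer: -31995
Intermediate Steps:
(83 + (6 + 5**2*(7 + 5))) + W(-16, 2)*1472 = (83 + (6 + 5**2*(7 + 5))) + (-38 - 1*(-16))*1472 = (83 + (6 + 25*12)) + (-38 + 16)*1472 = (83 + (6 + 300)) - 22*1472 = (83 + 306) - 32384 = 389 - 32384 = -31995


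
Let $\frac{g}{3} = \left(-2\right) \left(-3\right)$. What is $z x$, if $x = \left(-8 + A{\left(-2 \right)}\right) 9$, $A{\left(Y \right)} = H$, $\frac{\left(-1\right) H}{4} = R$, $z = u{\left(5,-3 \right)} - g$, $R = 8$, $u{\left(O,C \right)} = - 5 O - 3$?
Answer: $16560$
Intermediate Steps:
$u{\left(O,C \right)} = -3 - 5 O$
$g = 18$ ($g = 3 \left(\left(-2\right) \left(-3\right)\right) = 3 \cdot 6 = 18$)
$z = -46$ ($z = \left(-3 - 25\right) - 18 = -28 - 18 = -46$)
$H = -32$ ($H = \left(-4\right) 8 = -32$)
$A{\left(Y \right)} = -32$
$x = -360$ ($x = \left(-8 - 32\right) 9 = \left(-40\right) 9 = -360$)
$z x = \left(-46\right) \left(-360\right) = 16560$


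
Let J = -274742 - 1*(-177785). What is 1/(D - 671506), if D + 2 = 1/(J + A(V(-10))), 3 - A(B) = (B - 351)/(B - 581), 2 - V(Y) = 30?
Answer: -59045365/39649434961029 ≈ -1.4892e-6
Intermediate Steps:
V(Y) = -28 (V(Y) = 2 - 1*30 = 2 - 30 = -28)
A(B) = 3 - (-351 + B)/(-581 + B) (A(B) = 3 - (B - 351)/(B - 581) = 3 - (-351 + B)/(-581 + B))
J = -96957 (J = -274742 + 177785 = -96957)
D = -118091339/59045365 (D = -2 + 1/(-96957 + 2*(-696 - 28)/(-581 - 28)) = -2 + 1/(-96957 + 2*(-724)/(-609)) = -2 + 1/(-96957 + 2*(-1/609)*(-724)) = -2 + 1/(-96957 + 1448/609) = -2 + 1/(-59045365/609) = -2 - 609/59045365 = -118091339/59045365 ≈ -2.0000)
1/(D - 671506) = 1/(-118091339/59045365 - 671506) = 1/(-39649434961029/59045365) = -59045365/39649434961029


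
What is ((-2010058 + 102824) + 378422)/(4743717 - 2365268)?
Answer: -1528812/2378449 ≈ -0.64278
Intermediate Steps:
((-2010058 + 102824) + 378422)/(4743717 - 2365268) = (-1907234 + 378422)/2378449 = -1528812*1/2378449 = -1528812/2378449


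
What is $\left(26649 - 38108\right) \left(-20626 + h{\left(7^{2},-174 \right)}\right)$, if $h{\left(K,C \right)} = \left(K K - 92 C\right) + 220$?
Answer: $22883623$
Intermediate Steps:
$h{\left(K,C \right)} = 220 + K^{2} - 92 C$ ($h{\left(K,C \right)} = \left(K^{2} - 92 C\right) + 220 = 220 + K^{2} - 92 C$)
$\left(26649 - 38108\right) \left(-20626 + h{\left(7^{2},-174 \right)}\right) = \left(26649 - 38108\right) \left(-20626 + \left(220 + \left(7^{2}\right)^{2} - -16008\right)\right) = - 11459 \left(-20626 + \left(220 + 49^{2} + 16008\right)\right) = - 11459 \left(-20626 + \left(220 + 2401 + 16008\right)\right) = - 11459 \left(-20626 + 18629\right) = \left(-11459\right) \left(-1997\right) = 22883623$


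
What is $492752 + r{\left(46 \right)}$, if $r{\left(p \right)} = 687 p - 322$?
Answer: $524032$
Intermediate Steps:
$r{\left(p \right)} = -322 + 687 p$
$492752 + r{\left(46 \right)} = 492752 + \left(-322 + 687 \cdot 46\right) = 492752 + \left(-322 + 31602\right) = 492752 + 31280 = 524032$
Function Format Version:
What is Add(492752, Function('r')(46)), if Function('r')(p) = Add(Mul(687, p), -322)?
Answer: 524032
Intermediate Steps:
Function('r')(p) = Add(-322, Mul(687, p))
Add(492752, Function('r')(46)) = Add(492752, Add(-322, Mul(687, 46))) = Add(492752, Add(-322, 31602)) = Add(492752, 31280) = 524032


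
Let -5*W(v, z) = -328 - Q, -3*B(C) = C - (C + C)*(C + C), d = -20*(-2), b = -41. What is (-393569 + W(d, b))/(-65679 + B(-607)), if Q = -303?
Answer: -590346/638683 ≈ -0.92432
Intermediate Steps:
d = 40
B(C) = -C/3 + 4*C²/3 (B(C) = -(C - (C + C)*(C + C))/3 = -(C - 2*C*2*C)/3 = -(C - 4*C²)/3 = -C/3 + 4*C²/3)
W(v, z) = 5 (W(v, z) = -(-328 - 1*(-303))/5 = -(-328 + 303)/5 = -⅕*(-25) = 5)
(-393569 + W(d, b))/(-65679 + B(-607)) = (-393569 + 5)/(-65679 + (⅓)*(-607)*(-1 + 4*(-607))) = -393564/(-65679 + (⅓)*(-607)*(-1 - 2428)) = -393564/(-65679 + (⅓)*(-607)*(-2429)) = -393564/(-65679 + 1474403/3) = -393564/1277366/3 = -393564*3/1277366 = -590346/638683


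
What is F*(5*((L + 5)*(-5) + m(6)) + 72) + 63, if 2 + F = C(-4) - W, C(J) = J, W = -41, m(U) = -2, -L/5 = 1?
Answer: 2233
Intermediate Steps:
L = -5 (L = -5*1 = -5)
F = 35 (F = -2 + (-4 - 1*(-41)) = -2 + (-4 + 41) = -2 + 37 = 35)
F*(5*((L + 5)*(-5) + m(6)) + 72) + 63 = 35*(5*((-5 + 5)*(-5) - 2) + 72) + 63 = 35*(5*(0*(-5) - 2) + 72) + 63 = 35*(5*(0 - 2) + 72) + 63 = 35*(5*(-2) + 72) + 63 = 35*(-10 + 72) + 63 = 35*62 + 63 = 2170 + 63 = 2233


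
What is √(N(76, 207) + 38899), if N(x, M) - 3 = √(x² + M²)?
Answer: √(38902 + 5*√1945) ≈ 197.79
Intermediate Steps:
N(x, M) = 3 + √(M² + x²) (N(x, M) = 3 + √(x² + M²) = 3 + √(M² + x²))
√(N(76, 207) + 38899) = √((3 + √(207² + 76²)) + 38899) = √((3 + √(42849 + 5776)) + 38899) = √((3 + √48625) + 38899) = √((3 + 5*√1945) + 38899) = √(38902 + 5*√1945)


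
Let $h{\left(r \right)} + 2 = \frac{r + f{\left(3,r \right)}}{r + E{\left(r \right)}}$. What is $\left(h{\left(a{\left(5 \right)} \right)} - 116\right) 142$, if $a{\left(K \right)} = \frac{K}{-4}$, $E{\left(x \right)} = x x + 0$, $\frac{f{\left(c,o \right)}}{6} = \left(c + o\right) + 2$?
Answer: $-7100$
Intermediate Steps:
$f{\left(c,o \right)} = 12 + 6 c + 6 o$ ($f{\left(c,o \right)} = 6 \left(\left(c + o\right) + 2\right) = 6 \left(2 + c + o\right) = 12 + 6 c + 6 o$)
$E{\left(x \right)} = x^{2}$ ($E{\left(x \right)} = x^{2} + 0 = x^{2}$)
$a{\left(K \right)} = - \frac{K}{4}$ ($a{\left(K \right)} = K \left(- \frac{1}{4}\right) = - \frac{K}{4}$)
$h{\left(r \right)} = -2 + \frac{30 + 7 r}{r + r^{2}}$ ($h{\left(r \right)} = -2 + \frac{r + \left(12 + 6 \cdot 3 + 6 r\right)}{r + r^{2}} = -2 + \frac{r + \left(12 + 18 + 6 r\right)}{r + r^{2}} = -2 + \frac{r + \left(30 + 6 r\right)}{r + r^{2}} = -2 + \frac{30 + 7 r}{r + r^{2}}$)
$\left(h{\left(a{\left(5 \right)} \right)} - 116\right) 142 = \left(\frac{30 - 2 \left(\left(- \frac{1}{4}\right) 5\right)^{2} + 5 \left(\left(- \frac{1}{4}\right) 5\right)}{\left(- \frac{1}{4}\right) 5 \left(1 - \frac{5}{4}\right)} - 116\right) 142 = \left(\frac{30 - 2 \left(- \frac{5}{4}\right)^{2} + 5 \left(- \frac{5}{4}\right)}{\left(- \frac{5}{4}\right) \left(1 - \frac{5}{4}\right)} - 116\right) 142 = \left(- \frac{4 \left(30 - \frac{25}{8} - \frac{25}{4}\right)}{5 \left(- \frac{1}{4}\right)} - 116\right) 142 = \left(\left(- \frac{4}{5}\right) \left(-4\right) \left(30 - \frac{25}{8} - \frac{25}{4}\right) - 116\right) 142 = \left(\left(- \frac{4}{5}\right) \left(-4\right) \frac{165}{8} - 116\right) 142 = \left(66 - 116\right) 142 = \left(-50\right) 142 = -7100$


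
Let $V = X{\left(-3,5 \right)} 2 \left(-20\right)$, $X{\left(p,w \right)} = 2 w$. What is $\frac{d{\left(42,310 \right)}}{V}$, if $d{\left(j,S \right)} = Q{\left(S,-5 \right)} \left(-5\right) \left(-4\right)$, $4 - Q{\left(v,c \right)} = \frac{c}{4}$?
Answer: $- \frac{21}{80} \approx -0.2625$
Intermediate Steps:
$Q{\left(v,c \right)} = 4 - \frac{c}{4}$
$d{\left(j,S \right)} = 105$ ($d{\left(j,S \right)} = \left(4 - - \frac{5}{4}\right) \left(-5\right) \left(-4\right) = \left(4 + \frac{5}{4}\right) \left(-5\right) \left(-4\right) = \frac{21}{4} \left(-5\right) \left(-4\right) = \left(- \frac{105}{4}\right) \left(-4\right) = 105$)
$V = -400$ ($V = 2 \cdot 5 \cdot 2 \left(-20\right) = 10 \cdot 2 \left(-20\right) = 20 \left(-20\right) = -400$)
$\frac{d{\left(42,310 \right)}}{V} = \frac{105}{-400} = 105 \left(- \frac{1}{400}\right) = - \frac{21}{80}$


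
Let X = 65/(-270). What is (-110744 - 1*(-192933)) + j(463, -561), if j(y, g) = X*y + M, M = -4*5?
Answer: 4431107/54 ≈ 82058.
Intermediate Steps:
X = -13/54 (X = 65*(-1/270) = -13/54 ≈ -0.24074)
M = -20
j(y, g) = -20 - 13*y/54 (j(y, g) = -13*y/54 - 20 = -20 - 13*y/54)
(-110744 - 1*(-192933)) + j(463, -561) = (-110744 - 1*(-192933)) + (-20 - 13/54*463) = (-110744 + 192933) + (-20 - 6019/54) = 82189 - 7099/54 = 4431107/54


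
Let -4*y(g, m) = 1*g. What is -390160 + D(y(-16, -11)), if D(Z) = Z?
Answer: -390156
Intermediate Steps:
y(g, m) = -g/4
-390160 + D(y(-16, -11)) = -390160 - 1/4*(-16) = -390160 + 4 = -390156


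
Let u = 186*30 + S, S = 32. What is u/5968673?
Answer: 5612/5968673 ≈ 0.00094024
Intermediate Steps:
u = 5612 (u = 186*30 + 32 = 5580 + 32 = 5612)
u/5968673 = 5612/5968673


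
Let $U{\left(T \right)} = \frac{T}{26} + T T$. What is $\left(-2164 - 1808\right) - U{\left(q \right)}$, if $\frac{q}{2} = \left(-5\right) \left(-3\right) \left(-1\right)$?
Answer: $- \frac{63321}{13} \approx -4870.8$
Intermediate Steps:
$q = -30$ ($q = 2 \left(-5\right) \left(-3\right) \left(-1\right) = 2 \cdot 15 \left(-1\right) = 2 \left(-15\right) = -30$)
$U{\left(T \right)} = T^{2} + \frac{T}{26}$ ($U{\left(T \right)} = \frac{T}{26} + T^{2} = T^{2} + \frac{T}{26}$)
$\left(-2164 - 1808\right) - U{\left(q \right)} = \left(-2164 - 1808\right) - - 30 \left(\frac{1}{26} - 30\right) = \left(-2164 - 1808\right) - \left(-30\right) \left(- \frac{779}{26}\right) = -3972 - \frac{11685}{13} = - \frac{63321}{13}$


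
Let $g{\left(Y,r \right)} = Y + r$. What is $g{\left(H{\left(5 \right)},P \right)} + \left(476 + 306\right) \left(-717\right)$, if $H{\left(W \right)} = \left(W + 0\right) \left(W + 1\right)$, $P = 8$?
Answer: $-560656$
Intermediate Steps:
$H{\left(W \right)} = W \left(1 + W\right)$
$g{\left(H{\left(5 \right)},P \right)} + \left(476 + 306\right) \left(-717\right) = \left(5 \left(1 + 5\right) + 8\right) + \left(476 + 306\right) \left(-717\right) = \left(5 \cdot 6 + 8\right) + 782 \left(-717\right) = \left(30 + 8\right) - 560694 = 38 - 560694 = -560656$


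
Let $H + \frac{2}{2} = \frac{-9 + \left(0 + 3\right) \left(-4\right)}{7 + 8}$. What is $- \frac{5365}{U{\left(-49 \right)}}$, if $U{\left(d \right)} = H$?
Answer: $\frac{26825}{12} \approx 2235.4$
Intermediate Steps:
$H = - \frac{12}{5}$ ($H = -1 + \frac{-9 + \left(0 + 3\right) \left(-4\right)}{7 + 8} = -1 + \frac{-9 + 3 \left(-4\right)}{15} = -1 + \left(-9 - 12\right) \frac{1}{15} = -1 - \frac{7}{5} = - \frac{12}{5} \approx -2.4$)
$U{\left(d \right)} = - \frac{12}{5}$
$- \frac{5365}{U{\left(-49 \right)}} = - \frac{5365}{- \frac{12}{5}} = \left(-5365\right) \left(- \frac{5}{12}\right) = \frac{26825}{12}$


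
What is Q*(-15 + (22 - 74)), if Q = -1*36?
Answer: 2412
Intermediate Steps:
Q = -36
Q*(-15 + (22 - 74)) = -36*(-15 + (22 - 74)) = -36*(-15 - 52) = -36*(-67) = 2412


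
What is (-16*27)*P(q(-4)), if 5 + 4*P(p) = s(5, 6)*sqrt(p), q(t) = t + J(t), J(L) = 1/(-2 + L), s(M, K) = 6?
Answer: 540 - 540*I*sqrt(6) ≈ 540.0 - 1322.7*I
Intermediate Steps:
q(t) = t + 1/(-2 + t)
P(p) = -5/4 + 3*sqrt(p)/2 (P(p) = -5/4 + (6*sqrt(p))/4 = -5/4 + 3*sqrt(p)/2)
(-16*27)*P(q(-4)) = (-16*27)*(-5/4 + 3*sqrt((1 - 4*(-2 - 4))/(-2 - 4))/2) = -432*(-5/4 + 3*sqrt((1 - 4*(-6))/(-6))/2) = -432*(-5/4 + 3*sqrt(-(1 + 24)/6)/2) = -432*(-5/4 + 3*sqrt(-1/6*25)/2) = -432*(-5/4 + 3*sqrt(-25/6)/2) = -432*(-5/4 + 3*(5*I*sqrt(6)/6)/2) = -432*(-5/4 + 5*I*sqrt(6)/4) = 540 - 540*I*sqrt(6)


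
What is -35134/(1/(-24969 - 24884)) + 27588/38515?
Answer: 67460382184118/38515 ≈ 1.7515e+9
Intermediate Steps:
-35134/(1/(-24969 - 24884)) + 27588/38515 = -35134/(1/(-49853)) + 27588*(1/38515) = -35134/(-1/49853) + 27588/38515 = -35134*(-49853) + 27588/38515 = 1751535302 + 27588/38515 = 67460382184118/38515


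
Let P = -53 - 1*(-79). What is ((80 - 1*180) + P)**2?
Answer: 5476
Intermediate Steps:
P = 26 (P = -53 + 79 = 26)
((80 - 1*180) + P)**2 = ((80 - 1*180) + 26)**2 = ((80 - 180) + 26)**2 = (-100 + 26)**2 = (-74)**2 = 5476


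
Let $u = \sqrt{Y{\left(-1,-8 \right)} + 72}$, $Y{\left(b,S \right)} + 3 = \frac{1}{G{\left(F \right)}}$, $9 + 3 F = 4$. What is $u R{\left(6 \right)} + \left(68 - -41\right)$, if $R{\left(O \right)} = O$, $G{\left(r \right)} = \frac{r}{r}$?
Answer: $109 + 6 \sqrt{70} \approx 159.2$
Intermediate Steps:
$F = - \frac{5}{3}$ ($F = -3 + \frac{1}{3} \cdot 4 = -3 + \frac{4}{3} = - \frac{5}{3} \approx -1.6667$)
$G{\left(r \right)} = 1$
$Y{\left(b,S \right)} = -2$ ($Y{\left(b,S \right)} = -3 + 1^{-1} = -3 + 1 = -2$)
$u = \sqrt{70}$ ($u = \sqrt{-2 + 72} = \sqrt{70} \approx 8.3666$)
$u R{\left(6 \right)} + \left(68 - -41\right) = \sqrt{70} \cdot 6 + \left(68 - -41\right) = 6 \sqrt{70} + \left(68 + 41\right) = 6 \sqrt{70} + 109 = 109 + 6 \sqrt{70}$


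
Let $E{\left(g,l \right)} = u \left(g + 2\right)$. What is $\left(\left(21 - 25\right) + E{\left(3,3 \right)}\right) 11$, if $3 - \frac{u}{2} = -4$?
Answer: $726$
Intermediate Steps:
$u = 14$ ($u = 6 - -8 = 6 + 8 = 14$)
$E{\left(g,l \right)} = 28 + 14 g$ ($E{\left(g,l \right)} = 14 \left(g + 2\right) = 14 \left(2 + g\right) = 28 + 14 g$)
$\left(\left(21 - 25\right) + E{\left(3,3 \right)}\right) 11 = \left(\left(21 - 25\right) + \left(28 + 14 \cdot 3\right)\right) 11 = \left(\left(21 - 25\right) + \left(28 + 42\right)\right) 11 = \left(-4 + 70\right) 11 = 66 \cdot 11 = 726$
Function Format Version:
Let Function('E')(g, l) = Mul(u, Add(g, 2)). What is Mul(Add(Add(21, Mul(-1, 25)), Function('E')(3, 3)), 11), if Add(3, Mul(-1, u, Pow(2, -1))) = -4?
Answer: 726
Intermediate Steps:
u = 14 (u = Add(6, Mul(-2, -4)) = Add(6, 8) = 14)
Function('E')(g, l) = Add(28, Mul(14, g)) (Function('E')(g, l) = Mul(14, Add(g, 2)) = Mul(14, Add(2, g)) = Add(28, Mul(14, g)))
Mul(Add(Add(21, Mul(-1, 25)), Function('E')(3, 3)), 11) = Mul(Add(Add(21, Mul(-1, 25)), Add(28, Mul(14, 3))), 11) = Mul(Add(Add(21, -25), Add(28, 42)), 11) = Mul(Add(-4, 70), 11) = Mul(66, 11) = 726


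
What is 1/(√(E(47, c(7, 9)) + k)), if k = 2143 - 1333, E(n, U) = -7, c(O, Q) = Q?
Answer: √803/803 ≈ 0.035289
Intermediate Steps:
k = 810
1/(√(E(47, c(7, 9)) + k)) = 1/(√(-7 + 810)) = 1/(√803) = √803/803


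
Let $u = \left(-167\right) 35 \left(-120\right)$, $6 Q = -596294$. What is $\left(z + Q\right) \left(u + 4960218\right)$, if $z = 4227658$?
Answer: $23372719823362$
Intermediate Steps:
$Q = - \frac{298147}{3}$ ($Q = \frac{1}{6} \left(-596294\right) = - \frac{298147}{3} \approx -99382.0$)
$u = 701400$ ($u = \left(-5845\right) \left(-120\right) = 701400$)
$\left(z + Q\right) \left(u + 4960218\right) = \left(4227658 - \frac{298147}{3}\right) \left(701400 + 4960218\right) = \frac{12384827}{3} \cdot 5661618 = 23372719823362$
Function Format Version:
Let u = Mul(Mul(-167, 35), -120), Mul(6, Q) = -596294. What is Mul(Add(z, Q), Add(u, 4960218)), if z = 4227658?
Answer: 23372719823362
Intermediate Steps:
Q = Rational(-298147, 3) (Q = Mul(Rational(1, 6), -596294) = Rational(-298147, 3) ≈ -99382.)
u = 701400 (u = Mul(-5845, -120) = 701400)
Mul(Add(z, Q), Add(u, 4960218)) = Mul(Add(4227658, Rational(-298147, 3)), Add(701400, 4960218)) = Mul(Rational(12384827, 3), 5661618) = 23372719823362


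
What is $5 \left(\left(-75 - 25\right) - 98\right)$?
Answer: $-990$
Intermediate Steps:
$5 \left(\left(-75 - 25\right) - 98\right) = 5 \left(-100 - 98\right) = 5 \left(-198\right) = -990$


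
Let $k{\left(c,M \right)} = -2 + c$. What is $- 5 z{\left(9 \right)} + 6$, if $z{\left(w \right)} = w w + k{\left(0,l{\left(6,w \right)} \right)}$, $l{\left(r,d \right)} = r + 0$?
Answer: $-389$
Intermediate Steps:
$l{\left(r,d \right)} = r$
$z{\left(w \right)} = -2 + w^{2}$ ($z{\left(w \right)} = w w + \left(-2 + 0\right) = w^{2} - 2 = -2 + w^{2}$)
$- 5 z{\left(9 \right)} + 6 = - 5 \left(-2 + 9^{2}\right) + 6 = - 5 \left(-2 + 81\right) + 6 = \left(-5\right) 79 + 6 = -395 + 6 = -389$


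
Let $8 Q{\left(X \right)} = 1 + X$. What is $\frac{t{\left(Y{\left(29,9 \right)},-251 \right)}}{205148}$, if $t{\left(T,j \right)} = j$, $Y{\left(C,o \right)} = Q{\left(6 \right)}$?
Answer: $- \frac{251}{205148} \approx -0.0012235$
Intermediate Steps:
$Q{\left(X \right)} = \frac{1}{8} + \frac{X}{8}$ ($Q{\left(X \right)} = \frac{1 + X}{8} = \frac{1}{8} + \frac{X}{8}$)
$Y{\left(C,o \right)} = \frac{7}{8}$ ($Y{\left(C,o \right)} = \frac{1}{8} + \frac{1}{8} \cdot 6 = \frac{1}{8} + \frac{3}{4} = \frac{7}{8}$)
$\frac{t{\left(Y{\left(29,9 \right)},-251 \right)}}{205148} = - \frac{251}{205148}$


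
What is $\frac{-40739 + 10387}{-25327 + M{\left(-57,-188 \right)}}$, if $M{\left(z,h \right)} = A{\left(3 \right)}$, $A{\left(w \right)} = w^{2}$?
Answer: $\frac{15176}{12659} \approx 1.1988$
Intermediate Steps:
$M{\left(z,h \right)} = 9$ ($M{\left(z,h \right)} = 3^{2} = 9$)
$\frac{-40739 + 10387}{-25327 + M{\left(-57,-188 \right)}} = \frac{-40739 + 10387}{-25327 + 9} = - \frac{30352}{-25318} = \left(-30352\right) \left(- \frac{1}{25318}\right) = \frac{15176}{12659}$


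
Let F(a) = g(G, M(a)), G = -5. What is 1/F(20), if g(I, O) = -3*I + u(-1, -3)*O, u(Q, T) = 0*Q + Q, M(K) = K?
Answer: -1/5 ≈ -0.20000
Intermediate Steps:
u(Q, T) = Q (u(Q, T) = 0 + Q = Q)
g(I, O) = -O - 3*I (g(I, O) = -3*I - O = -O - 3*I)
F(a) = 15 - a (F(a) = -a - 3*(-5) = -a + 15 = 15 - a)
1/F(20) = 1/(15 - 1*20) = 1/(15 - 20) = 1/(-5) = -1/5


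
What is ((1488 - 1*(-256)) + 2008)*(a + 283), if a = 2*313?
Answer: 3410568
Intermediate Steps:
a = 626
((1488 - 1*(-256)) + 2008)*(a + 283) = ((1488 - 1*(-256)) + 2008)*(626 + 283) = ((1488 + 256) + 2008)*909 = (1744 + 2008)*909 = 3752*909 = 3410568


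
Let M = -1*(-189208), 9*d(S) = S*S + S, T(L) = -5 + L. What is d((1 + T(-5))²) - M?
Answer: -188470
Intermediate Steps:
d(S) = S/9 + S²/9 (d(S) = (S*S + S)/9 = (S² + S)/9 = (S + S²)/9 = S/9 + S²/9)
M = 189208
d((1 + T(-5))²) - M = (1 + (-5 - 5))²*(1 + (1 + (-5 - 5))²)/9 - 1*189208 = (1 - 10)²*(1 + (1 - 10)²)/9 - 189208 = (⅑)*(-9)²*(1 + (-9)²) - 189208 = (⅑)*81*(1 + 81) - 189208 = (⅑)*81*82 - 189208 = 738 - 189208 = -188470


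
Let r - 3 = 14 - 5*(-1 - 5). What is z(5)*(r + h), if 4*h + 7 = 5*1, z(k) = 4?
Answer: 186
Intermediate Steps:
r = 47 (r = 3 + (14 - 5*(-1 - 5)) = 3 + (14 - 5*(-6)) = 3 + (14 + 30) = 3 + 44 = 47)
h = -½ (h = -7/4 + (5*1)/4 = -7/4 + (¼)*5 = -7/4 + 5/4 = -½ ≈ -0.50000)
z(5)*(r + h) = 4*(47 - ½) = 4*(93/2) = 186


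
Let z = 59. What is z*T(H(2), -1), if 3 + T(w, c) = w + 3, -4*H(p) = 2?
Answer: -59/2 ≈ -29.500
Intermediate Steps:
H(p) = -½ (H(p) = -¼*2 = -½)
T(w, c) = w (T(w, c) = -3 + (w + 3) = -3 + (3 + w) = w)
z*T(H(2), -1) = 59*(-½) = -59/2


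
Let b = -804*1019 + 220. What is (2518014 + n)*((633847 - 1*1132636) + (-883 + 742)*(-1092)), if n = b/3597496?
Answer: -55777502318797116/64241 ≈ -8.6825e+11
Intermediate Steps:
b = -819056 (b = -819276 + 220 = -819056)
n = -14626/64241 (n = -819056/3597496 = -819056*1/3597496 = -14626/64241 ≈ -0.22767)
(2518014 + n)*((633847 - 1*1132636) + (-883 + 742)*(-1092)) = (2518014 - 14626/64241)*((633847 - 1*1132636) + (-883 + 742)*(-1092)) = 161759722748*((633847 - 1132636) - 141*(-1092))/64241 = 161759722748*(-498789 + 153972)/64241 = (161759722748/64241)*(-344817) = -55777502318797116/64241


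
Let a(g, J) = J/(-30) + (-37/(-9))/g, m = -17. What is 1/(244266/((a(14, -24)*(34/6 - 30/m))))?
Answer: 261131/7848266580 ≈ 3.3272e-5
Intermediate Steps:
a(g, J) = -J/30 + 37/(9*g) (a(g, J) = J*(-1/30) + (-37*(-⅑))/g = -J/30 + 37/(9*g))
1/(244266/((a(14, -24)*(34/6 - 30/m)))) = 1/(244266/(((-1/30*(-24) + (37/9)/14)*(34/6 - 30/(-17))))) = 1/(244266/(((⅘ + (37/9)*(1/14))*(34*(⅙) - 30*(-1/17))))) = 1/(244266/(((⅘ + 37/126)*(17/3 + 30/17)))) = 1/(244266/(((689/630)*(379/51)))) = 1/(244266/(261131/32130)) = 1/(244266*(32130/261131)) = 1/(7848266580/261131) = 261131/7848266580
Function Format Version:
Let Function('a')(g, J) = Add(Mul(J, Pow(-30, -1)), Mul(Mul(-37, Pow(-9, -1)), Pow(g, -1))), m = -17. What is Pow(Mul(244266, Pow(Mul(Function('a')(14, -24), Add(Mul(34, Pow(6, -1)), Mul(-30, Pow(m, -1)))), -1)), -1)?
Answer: Rational(261131, 7848266580) ≈ 3.3272e-5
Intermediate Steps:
Function('a')(g, J) = Add(Mul(Rational(-1, 30), J), Mul(Rational(37, 9), Pow(g, -1))) (Function('a')(g, J) = Add(Mul(J, Rational(-1, 30)), Mul(Mul(-37, Rational(-1, 9)), Pow(g, -1))) = Add(Mul(Rational(-1, 30), J), Mul(Rational(37, 9), Pow(g, -1))))
Pow(Mul(244266, Pow(Mul(Function('a')(14, -24), Add(Mul(34, Pow(6, -1)), Mul(-30, Pow(m, -1)))), -1)), -1) = Pow(Mul(244266, Pow(Mul(Add(Mul(Rational(-1, 30), -24), Mul(Rational(37, 9), Pow(14, -1))), Add(Mul(34, Pow(6, -1)), Mul(-30, Pow(-17, -1)))), -1)), -1) = Pow(Mul(244266, Pow(Mul(Add(Rational(4, 5), Mul(Rational(37, 9), Rational(1, 14))), Add(Mul(34, Rational(1, 6)), Mul(-30, Rational(-1, 17)))), -1)), -1) = Pow(Mul(244266, Pow(Mul(Add(Rational(4, 5), Rational(37, 126)), Add(Rational(17, 3), Rational(30, 17))), -1)), -1) = Pow(Mul(244266, Pow(Mul(Rational(689, 630), Rational(379, 51)), -1)), -1) = Pow(Mul(244266, Pow(Rational(261131, 32130), -1)), -1) = Pow(Mul(244266, Rational(32130, 261131)), -1) = Pow(Rational(7848266580, 261131), -1) = Rational(261131, 7848266580)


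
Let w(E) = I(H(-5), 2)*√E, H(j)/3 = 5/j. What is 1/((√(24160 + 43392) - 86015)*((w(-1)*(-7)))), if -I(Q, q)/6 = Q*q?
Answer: -86015*I/1864425193596 - I*√4222/466106298399 ≈ -4.6274e-8*I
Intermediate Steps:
H(j) = 15/j (H(j) = 3*(5/j) = 15/j)
I(Q, q) = -6*Q*q
w(E) = 36*√E (w(E) = (-6*15/(-5)*2)*√E = (-6*15*(-⅕)*2)*√E = (-6*(-3)*2)*√E = 36*√E)
1/((√(24160 + 43392) - 86015)*((w(-1)*(-7)))) = 1/((√(24160 + 43392) - 86015)*(((36*√(-1))*(-7)))) = 1/((√67552 - 86015)*(((36*I)*(-7)))) = 1/((4*√4222 - 86015)*((-252*I))) = (I/252)/(-86015 + 4*√4222) = I/(252*(-86015 + 4*√4222))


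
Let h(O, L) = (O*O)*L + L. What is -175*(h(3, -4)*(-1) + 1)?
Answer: -7175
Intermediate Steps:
h(O, L) = L + L*O² (h(O, L) = O²*L + L = L*O² + L = L + L*O²)
-175*(h(3, -4)*(-1) + 1) = -175*(-4*(1 + 3²)*(-1) + 1) = -175*(-4*(1 + 9)*(-1) + 1) = -175*(-4*10*(-1) + 1) = -175*(-40*(-1) + 1) = -175*(40 + 1) = -175*41 = -7175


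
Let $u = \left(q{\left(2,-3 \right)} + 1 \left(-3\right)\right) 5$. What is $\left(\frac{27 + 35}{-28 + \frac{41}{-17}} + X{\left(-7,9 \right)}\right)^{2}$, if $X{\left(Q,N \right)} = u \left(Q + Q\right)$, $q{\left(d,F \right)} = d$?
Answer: $\frac{1234538496}{267289} \approx 4618.7$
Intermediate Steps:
$u = -5$ ($u = \left(2 + 1 \left(-3\right)\right) 5 = \left(2 - 3\right) 5 = \left(-1\right) 5 = -5$)
$X{\left(Q,N \right)} = - 10 Q$ ($X{\left(Q,N \right)} = - 5 \left(Q + Q\right) = - 5 \cdot 2 Q = - 10 Q$)
$\left(\frac{27 + 35}{-28 + \frac{41}{-17}} + X{\left(-7,9 \right)}\right)^{2} = \left(\frac{27 + 35}{-28 + \frac{41}{-17}} - -70\right)^{2} = \left(\frac{62}{-28 + 41 \left(- \frac{1}{17}\right)} + 70\right)^{2} = \left(\frac{62}{-28 - \frac{41}{17}} + 70\right)^{2} = \left(\frac{62}{- \frac{517}{17}} + 70\right)^{2} = \left(62 \left(- \frac{17}{517}\right) + 70\right)^{2} = \left(- \frac{1054}{517} + 70\right)^{2} = \left(\frac{35136}{517}\right)^{2} = \frac{1234538496}{267289}$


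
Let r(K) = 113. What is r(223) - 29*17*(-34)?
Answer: 16875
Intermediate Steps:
r(223) - 29*17*(-34) = 113 - 29*17*(-34) = 113 - 493*(-34) = 113 + 16762 = 16875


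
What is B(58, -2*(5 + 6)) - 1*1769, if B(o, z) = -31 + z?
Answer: -1822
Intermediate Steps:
B(58, -2*(5 + 6)) - 1*1769 = (-31 - 2*(5 + 6)) - 1*1769 = (-31 - 2*11) - 1769 = (-31 - 22) - 1769 = -53 - 1769 = -1822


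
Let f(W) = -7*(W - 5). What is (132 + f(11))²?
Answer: 8100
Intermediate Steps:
f(W) = 35 - 7*W (f(W) = -7*(-5 + W) = 35 - 7*W)
(132 + f(11))² = (132 + (35 - 7*11))² = (132 + (35 - 77))² = (132 - 42)² = 90² = 8100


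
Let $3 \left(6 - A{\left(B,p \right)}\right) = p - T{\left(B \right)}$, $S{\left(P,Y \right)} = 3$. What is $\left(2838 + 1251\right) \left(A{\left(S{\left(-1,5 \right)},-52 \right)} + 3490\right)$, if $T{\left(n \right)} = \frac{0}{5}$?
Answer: $14366020$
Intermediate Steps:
$T{\left(n \right)} = 0$ ($T{\left(n \right)} = 0 \cdot \frac{1}{5} = 0$)
$A{\left(B,p \right)} = 6 - \frac{p}{3}$ ($A{\left(B,p \right)} = 6 - \frac{p - 0}{3} = 6 - \frac{p + 0}{3} = 6 - \frac{p}{3}$)
$\left(2838 + 1251\right) \left(A{\left(S{\left(-1,5 \right)},-52 \right)} + 3490\right) = \left(2838 + 1251\right) \left(\left(6 - - \frac{52}{3}\right) + 3490\right) = 4089 \left(\left(6 + \frac{52}{3}\right) + 3490\right) = 4089 \left(\frac{70}{3} + 3490\right) = 4089 \cdot \frac{10540}{3} = 14366020$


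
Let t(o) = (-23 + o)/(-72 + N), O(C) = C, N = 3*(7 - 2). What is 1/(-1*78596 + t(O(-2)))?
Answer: -57/4479947 ≈ -1.2723e-5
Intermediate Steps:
N = 15 (N = 3*5 = 15)
t(o) = 23/57 - o/57 (t(o) = (-23 + o)/(-72 + 15) = (-23 + o)/(-57) = (-23 + o)*(-1/57) = 23/57 - o/57)
1/(-1*78596 + t(O(-2))) = 1/(-1*78596 + (23/57 - 1/57*(-2))) = 1/(-78596 + (23/57 + 2/57)) = 1/(-78596 + 25/57) = 1/(-4479947/57) = -57/4479947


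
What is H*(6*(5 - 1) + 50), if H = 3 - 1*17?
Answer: -1036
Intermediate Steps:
H = -14 (H = 3 - 17 = -14)
H*(6*(5 - 1) + 50) = -14*(6*(5 - 1) + 50) = -14*(6*4 + 50) = -14*(24 + 50) = -14*74 = -1036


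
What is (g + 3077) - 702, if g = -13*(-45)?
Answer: 2960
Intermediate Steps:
g = 585
(g + 3077) - 702 = (585 + 3077) - 702 = 3662 - 702 = 2960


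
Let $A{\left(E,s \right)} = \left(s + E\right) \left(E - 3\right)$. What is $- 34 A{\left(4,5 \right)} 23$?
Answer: $-7038$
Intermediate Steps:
$A{\left(E,s \right)} = \left(-3 + E\right) \left(E + s\right)$ ($A{\left(E,s \right)} = \left(E + s\right) \left(-3 + E\right) = \left(-3 + E\right) \left(E + s\right)$)
$- 34 A{\left(4,5 \right)} 23 = - 34 \left(4^{2} - 12 - 15 + 4 \cdot 5\right) 23 = - 34 \left(16 - 12 - 15 + 20\right) 23 = \left(-34\right) 9 \cdot 23 = \left(-306\right) 23 = -7038$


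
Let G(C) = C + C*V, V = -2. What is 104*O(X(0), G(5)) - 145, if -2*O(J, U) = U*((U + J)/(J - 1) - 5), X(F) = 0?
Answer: -145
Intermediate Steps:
G(C) = -C (G(C) = C + C*(-2) = C - 2*C = -C)
O(J, U) = -U*(-5 + (J + U)/(-1 + J))/2 (O(J, U) = -U*((U + J)/(J - 1) - 5)/2 = -U*((J + U)/(-1 + J) - 5)/2 = -U*(-5 + (J + U)/(-1 + J))/2)
104*O(X(0), G(5)) - 145 = 104*((-1*5)*(-5 - (-1)*5 + 4*0)/(2*(-1 + 0))) - 145 = 104*((½)*(-5)*(-5 - 1*(-5) + 0)/(-1)) - 145 = 104*((½)*(-5)*(-1)*(-5 + 5 + 0)) - 145 = 104*((½)*(-5)*(-1)*0) - 145 = 104*0 - 145 = 0 - 145 = -145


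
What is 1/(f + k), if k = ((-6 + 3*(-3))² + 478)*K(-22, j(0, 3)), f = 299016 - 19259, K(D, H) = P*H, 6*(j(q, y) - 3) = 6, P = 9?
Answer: 1/305065 ≈ 3.2780e-6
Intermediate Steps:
j(q, y) = 4 (j(q, y) = 3 + (⅙)*6 = 3 + 1 = 4)
K(D, H) = 9*H
f = 279757
k = 25308 (k = ((-6 + 3*(-3))² + 478)*(9*4) = ((-6 - 9)² + 478)*36 = ((-15)² + 478)*36 = (225 + 478)*36 = 703*36 = 25308)
1/(f + k) = 1/(279757 + 25308) = 1/305065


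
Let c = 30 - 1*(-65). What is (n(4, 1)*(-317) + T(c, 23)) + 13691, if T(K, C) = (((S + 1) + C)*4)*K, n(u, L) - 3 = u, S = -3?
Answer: 19452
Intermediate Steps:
n(u, L) = 3 + u
c = 95 (c = 30 + 65 = 95)
T(K, C) = K*(-8 + 4*C) (T(K, C) = (((-3 + 1) + C)*4)*K = ((-2 + C)*4)*K = (-8 + 4*C)*K = K*(-8 + 4*C))
(n(4, 1)*(-317) + T(c, 23)) + 13691 = ((3 + 4)*(-317) + 4*95*(-2 + 23)) + 13691 = (7*(-317) + 4*95*21) + 13691 = (-2219 + 7980) + 13691 = 5761 + 13691 = 19452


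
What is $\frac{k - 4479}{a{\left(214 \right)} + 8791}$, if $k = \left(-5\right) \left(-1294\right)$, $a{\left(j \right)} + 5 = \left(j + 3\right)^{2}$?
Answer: $\frac{1991}{55875} \approx 0.035633$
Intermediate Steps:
$a{\left(j \right)} = -5 + \left(3 + j\right)^{2}$ ($a{\left(j \right)} = -5 + \left(j + 3\right)^{2} = -5 + \left(3 + j\right)^{2}$)
$k = 6470$
$\frac{k - 4479}{a{\left(214 \right)} + 8791} = \frac{6470 - 4479}{\left(-5 + \left(3 + 214\right)^{2}\right) + 8791} = \frac{1991}{\left(-5 + 217^{2}\right) + 8791} = \frac{1991}{\left(-5 + 47089\right) + 8791} = \frac{1991}{47084 + 8791} = \frac{1991}{55875}$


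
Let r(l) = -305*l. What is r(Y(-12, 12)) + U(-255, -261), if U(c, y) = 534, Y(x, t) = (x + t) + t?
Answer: -3126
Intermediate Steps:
Y(x, t) = x + 2*t (Y(x, t) = (t + x) + t = x + 2*t)
r(Y(-12, 12)) + U(-255, -261) = -305*(-12 + 2*12) + 534 = -305*(-12 + 24) + 534 = -305*12 + 534 = -3660 + 534 = -3126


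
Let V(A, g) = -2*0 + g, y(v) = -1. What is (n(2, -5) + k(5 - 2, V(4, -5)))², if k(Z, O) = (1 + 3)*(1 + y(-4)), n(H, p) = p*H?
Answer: 100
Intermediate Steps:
n(H, p) = H*p
V(A, g) = g (V(A, g) = 0 + g = g)
k(Z, O) = 0 (k(Z, O) = (1 + 3)*(1 - 1) = 4*0 = 0)
(n(2, -5) + k(5 - 2, V(4, -5)))² = (2*(-5) + 0)² = (-10 + 0)² = (-10)² = 100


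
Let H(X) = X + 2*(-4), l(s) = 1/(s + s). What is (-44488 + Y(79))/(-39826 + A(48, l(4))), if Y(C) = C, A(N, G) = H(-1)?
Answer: 44409/39835 ≈ 1.1148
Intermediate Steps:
l(s) = 1/(2*s)
H(X) = -8 + X (H(X) = X - 8 = -8 + X)
A(N, G) = -9 (A(N, G) = -8 - 1 = -9)
(-44488 + Y(79))/(-39826 + A(48, l(4))) = (-44488 + 79)/(-39826 - 9) = -44409/(-39835) = -44409*(-1/39835) = 44409/39835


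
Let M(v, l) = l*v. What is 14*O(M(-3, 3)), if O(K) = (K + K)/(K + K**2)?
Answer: -7/2 ≈ -3.5000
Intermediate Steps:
O(K) = 2*K/(K + K**2) (O(K) = (2*K)/(K + K**2) = 2*K/(K + K**2))
14*O(M(-3, 3)) = 14*(2/(1 + 3*(-3))) = 14*(2/(1 - 9)) = 14*(2/(-8)) = 14*(2*(-1/8)) = 14*(-1/4) = -7/2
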